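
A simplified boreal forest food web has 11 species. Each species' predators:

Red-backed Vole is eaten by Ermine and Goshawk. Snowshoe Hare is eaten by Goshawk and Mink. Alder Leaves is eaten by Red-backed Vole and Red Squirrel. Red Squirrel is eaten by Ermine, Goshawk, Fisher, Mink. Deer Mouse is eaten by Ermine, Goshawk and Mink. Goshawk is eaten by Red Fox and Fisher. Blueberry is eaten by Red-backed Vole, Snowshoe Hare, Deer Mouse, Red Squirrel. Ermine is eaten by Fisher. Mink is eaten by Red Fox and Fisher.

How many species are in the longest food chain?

One longest chain: Blueberry → Snowshoe Hare → Goshawk → Red Fox.
It has 4 species and 3 links.

4 species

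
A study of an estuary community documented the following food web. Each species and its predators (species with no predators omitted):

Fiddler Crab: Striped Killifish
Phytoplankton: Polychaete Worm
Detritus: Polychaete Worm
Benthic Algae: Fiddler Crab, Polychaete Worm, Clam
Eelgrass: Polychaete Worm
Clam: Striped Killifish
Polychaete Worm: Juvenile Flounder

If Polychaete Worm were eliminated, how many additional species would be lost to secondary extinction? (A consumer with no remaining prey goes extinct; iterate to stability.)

1

Remove Polychaete Worm.
Round 1: Juvenile Flounder (all prey gone) → extinct.
No further losses. Total secondary extinctions: 1.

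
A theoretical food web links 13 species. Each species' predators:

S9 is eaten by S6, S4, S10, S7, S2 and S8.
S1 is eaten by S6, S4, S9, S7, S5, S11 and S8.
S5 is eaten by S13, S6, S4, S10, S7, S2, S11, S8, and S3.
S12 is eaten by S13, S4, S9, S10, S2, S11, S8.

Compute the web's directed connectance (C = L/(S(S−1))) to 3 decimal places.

C = 0.186

The web has S = 13 species and L = 29 feeding links.
C = L / (S(S−1)) = 29 / 156 = 0.1859 ≈ 0.186.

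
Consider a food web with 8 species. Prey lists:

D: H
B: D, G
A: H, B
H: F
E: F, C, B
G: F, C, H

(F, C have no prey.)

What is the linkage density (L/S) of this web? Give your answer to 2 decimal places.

L/S = 1.50

There are L = 12 links among S = 8 species.
L/S = 12/8 = 1.5000 ≈ 1.50.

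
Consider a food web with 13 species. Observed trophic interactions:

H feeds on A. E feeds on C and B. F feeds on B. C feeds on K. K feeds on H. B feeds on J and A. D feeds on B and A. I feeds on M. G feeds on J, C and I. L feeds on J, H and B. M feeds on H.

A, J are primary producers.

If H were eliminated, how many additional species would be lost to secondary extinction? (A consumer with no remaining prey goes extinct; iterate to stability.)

4

Remove H.
Round 1: M (all prey gone), K (all prey gone) → extinct.
Round 2: C (all prey gone), I (all prey gone) → extinct.
No further losses. Total secondary extinctions: 4.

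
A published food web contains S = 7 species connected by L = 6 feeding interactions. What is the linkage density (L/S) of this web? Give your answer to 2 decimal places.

There are L = 6 links among S = 7 species.
L/S = 6/7 = 0.8571 ≈ 0.86.

L/S = 0.86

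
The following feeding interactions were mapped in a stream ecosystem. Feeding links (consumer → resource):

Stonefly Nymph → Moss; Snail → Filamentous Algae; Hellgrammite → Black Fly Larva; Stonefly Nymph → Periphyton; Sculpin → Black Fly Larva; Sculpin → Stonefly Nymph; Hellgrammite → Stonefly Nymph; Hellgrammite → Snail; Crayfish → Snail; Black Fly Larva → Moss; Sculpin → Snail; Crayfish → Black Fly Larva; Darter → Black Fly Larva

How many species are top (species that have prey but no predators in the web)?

Top species (has prey, but nothing eats it): Sculpin, Hellgrammite, Darter, Crayfish.
Count: 4.

4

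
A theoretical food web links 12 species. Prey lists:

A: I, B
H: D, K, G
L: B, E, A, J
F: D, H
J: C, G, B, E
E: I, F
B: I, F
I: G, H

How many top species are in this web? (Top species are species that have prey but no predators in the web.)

Top species (has prey, but nothing eats it): L.
Count: 1.

1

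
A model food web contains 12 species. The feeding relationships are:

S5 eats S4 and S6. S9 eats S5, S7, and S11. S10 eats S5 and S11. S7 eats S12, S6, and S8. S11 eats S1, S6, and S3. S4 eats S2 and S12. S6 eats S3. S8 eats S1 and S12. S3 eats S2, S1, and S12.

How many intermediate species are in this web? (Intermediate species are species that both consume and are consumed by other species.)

7

Intermediate species (has both prey and predators): S8, S4, S3, S6, S11, S5, S7.
Count: 7.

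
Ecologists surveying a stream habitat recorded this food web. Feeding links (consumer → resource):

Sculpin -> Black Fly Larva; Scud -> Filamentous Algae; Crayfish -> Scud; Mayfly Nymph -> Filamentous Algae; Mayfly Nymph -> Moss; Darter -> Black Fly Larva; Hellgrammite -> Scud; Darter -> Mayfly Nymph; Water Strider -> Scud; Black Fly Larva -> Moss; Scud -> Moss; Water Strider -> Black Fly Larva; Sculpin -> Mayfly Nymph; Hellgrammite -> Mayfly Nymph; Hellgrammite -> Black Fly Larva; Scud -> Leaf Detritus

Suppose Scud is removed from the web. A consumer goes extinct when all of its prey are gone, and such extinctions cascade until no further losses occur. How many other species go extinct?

Remove Scud.
Round 1: Crayfish (all prey gone) → extinct.
No further losses. Total secondary extinctions: 1.

1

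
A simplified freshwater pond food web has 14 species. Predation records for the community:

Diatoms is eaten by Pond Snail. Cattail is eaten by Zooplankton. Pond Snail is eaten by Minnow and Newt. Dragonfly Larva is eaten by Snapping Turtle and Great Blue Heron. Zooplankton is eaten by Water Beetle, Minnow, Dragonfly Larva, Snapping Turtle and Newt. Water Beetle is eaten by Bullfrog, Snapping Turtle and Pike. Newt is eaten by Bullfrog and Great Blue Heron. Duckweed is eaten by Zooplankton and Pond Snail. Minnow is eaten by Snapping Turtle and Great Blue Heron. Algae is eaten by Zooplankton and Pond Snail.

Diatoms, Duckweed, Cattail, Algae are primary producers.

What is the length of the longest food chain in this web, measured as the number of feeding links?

One longest chain: Duckweed → Zooplankton → Dragonfly Larva → Great Blue Heron.
It has 4 species and 3 links.

3 links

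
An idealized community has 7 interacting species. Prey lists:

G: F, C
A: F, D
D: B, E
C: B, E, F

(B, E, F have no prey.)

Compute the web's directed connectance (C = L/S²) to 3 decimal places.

The web has S = 7 species and L = 9 feeding links.
C = L / S² = 9 / 49 = 0.1837 ≈ 0.184.

C = 0.184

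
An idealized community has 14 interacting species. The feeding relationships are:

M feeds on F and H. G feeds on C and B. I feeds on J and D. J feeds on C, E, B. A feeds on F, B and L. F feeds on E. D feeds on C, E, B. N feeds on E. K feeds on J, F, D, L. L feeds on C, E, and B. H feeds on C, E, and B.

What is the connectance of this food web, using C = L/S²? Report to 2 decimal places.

C = 0.14

The web has S = 14 species and L = 27 feeding links.
C = L / S² = 27 / 196 = 0.1378 ≈ 0.14.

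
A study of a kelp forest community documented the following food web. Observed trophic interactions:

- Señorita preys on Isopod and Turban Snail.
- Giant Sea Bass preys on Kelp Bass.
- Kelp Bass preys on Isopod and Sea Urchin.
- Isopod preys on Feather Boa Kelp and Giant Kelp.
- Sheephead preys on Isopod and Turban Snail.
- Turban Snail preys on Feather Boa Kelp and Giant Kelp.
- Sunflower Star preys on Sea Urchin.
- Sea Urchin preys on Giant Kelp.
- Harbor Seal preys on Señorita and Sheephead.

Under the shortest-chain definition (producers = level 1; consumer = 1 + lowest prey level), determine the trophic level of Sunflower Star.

Trophic level 3

Giant Kelp is a producer → level 1.
Sea Urchin eats Giant Kelp → level 2.
Sunflower Star eats Sea Urchin → level 3.
No prey of Sunflower Star is below level 2, so 3 is the minimum.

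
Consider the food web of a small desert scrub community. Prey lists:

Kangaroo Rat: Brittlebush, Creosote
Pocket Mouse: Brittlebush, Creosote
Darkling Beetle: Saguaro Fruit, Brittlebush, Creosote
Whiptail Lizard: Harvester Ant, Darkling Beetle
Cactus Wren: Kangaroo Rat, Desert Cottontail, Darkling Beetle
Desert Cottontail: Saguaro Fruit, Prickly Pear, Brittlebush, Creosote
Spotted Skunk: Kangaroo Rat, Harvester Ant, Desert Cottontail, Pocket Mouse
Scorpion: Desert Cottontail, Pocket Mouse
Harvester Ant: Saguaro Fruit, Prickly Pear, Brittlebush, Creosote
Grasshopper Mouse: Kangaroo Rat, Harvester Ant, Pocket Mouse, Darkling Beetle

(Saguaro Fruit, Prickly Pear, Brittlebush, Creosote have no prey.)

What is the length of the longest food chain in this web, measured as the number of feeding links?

One longest chain: Saguaro Fruit → Darkling Beetle → Grasshopper Mouse.
It has 3 species and 2 links.

2 links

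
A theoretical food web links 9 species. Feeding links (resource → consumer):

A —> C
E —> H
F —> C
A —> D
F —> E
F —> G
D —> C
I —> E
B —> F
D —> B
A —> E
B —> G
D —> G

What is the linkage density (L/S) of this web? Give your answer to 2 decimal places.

There are L = 13 links among S = 9 species.
L/S = 13/9 = 1.4444 ≈ 1.44.

L/S = 1.44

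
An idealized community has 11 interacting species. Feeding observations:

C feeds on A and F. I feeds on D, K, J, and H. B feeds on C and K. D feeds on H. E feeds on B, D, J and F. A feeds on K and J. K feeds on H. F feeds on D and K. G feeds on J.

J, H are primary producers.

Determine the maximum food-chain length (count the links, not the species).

One longest chain: H → K → A → C → B → E.
It has 6 species and 5 links.

5 links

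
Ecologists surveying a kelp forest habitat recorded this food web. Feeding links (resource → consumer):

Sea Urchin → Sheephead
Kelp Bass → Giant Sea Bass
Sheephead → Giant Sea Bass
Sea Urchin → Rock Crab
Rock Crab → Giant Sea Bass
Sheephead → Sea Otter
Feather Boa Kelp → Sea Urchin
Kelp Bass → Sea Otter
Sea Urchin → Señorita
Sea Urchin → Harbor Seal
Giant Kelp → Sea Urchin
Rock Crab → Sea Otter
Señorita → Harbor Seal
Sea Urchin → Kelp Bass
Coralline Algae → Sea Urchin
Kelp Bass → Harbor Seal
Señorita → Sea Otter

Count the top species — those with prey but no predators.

Top species (has prey, but nothing eats it): Giant Sea Bass, Sea Otter, Harbor Seal.
Count: 3.

3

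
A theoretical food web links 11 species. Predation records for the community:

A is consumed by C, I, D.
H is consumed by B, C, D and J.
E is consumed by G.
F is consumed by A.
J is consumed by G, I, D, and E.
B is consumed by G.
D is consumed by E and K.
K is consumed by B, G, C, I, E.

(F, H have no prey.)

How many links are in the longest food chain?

One longest chain: H → J → D → K → B → G.
It has 6 species and 5 links.

5 links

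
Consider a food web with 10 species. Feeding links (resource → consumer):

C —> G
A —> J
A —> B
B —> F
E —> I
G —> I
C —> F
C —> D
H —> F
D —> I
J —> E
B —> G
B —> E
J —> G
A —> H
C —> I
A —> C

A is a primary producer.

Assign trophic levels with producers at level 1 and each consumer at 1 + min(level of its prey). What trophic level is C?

Trophic level 2

A is a producer → level 1.
C eats A → level 2.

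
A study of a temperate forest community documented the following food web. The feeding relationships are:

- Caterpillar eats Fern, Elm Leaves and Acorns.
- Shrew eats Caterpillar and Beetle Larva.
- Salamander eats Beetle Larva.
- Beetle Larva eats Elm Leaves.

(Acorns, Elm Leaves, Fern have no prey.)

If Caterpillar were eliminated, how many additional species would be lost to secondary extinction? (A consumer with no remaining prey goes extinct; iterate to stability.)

0

Remove Caterpillar.
Every predator of it retains at least one other prey: Shrew still has Beetle Larva.
No consumer loses all prey, so no secondary extinctions occur.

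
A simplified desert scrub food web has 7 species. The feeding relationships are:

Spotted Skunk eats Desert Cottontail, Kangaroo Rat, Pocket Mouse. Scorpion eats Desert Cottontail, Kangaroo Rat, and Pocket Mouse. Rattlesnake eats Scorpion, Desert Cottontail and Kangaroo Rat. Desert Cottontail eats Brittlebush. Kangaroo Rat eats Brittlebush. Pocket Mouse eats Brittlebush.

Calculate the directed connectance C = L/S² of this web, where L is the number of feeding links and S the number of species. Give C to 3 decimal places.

C = 0.245

The web has S = 7 species and L = 12 feeding links.
C = L / S² = 12 / 49 = 0.2449 ≈ 0.245.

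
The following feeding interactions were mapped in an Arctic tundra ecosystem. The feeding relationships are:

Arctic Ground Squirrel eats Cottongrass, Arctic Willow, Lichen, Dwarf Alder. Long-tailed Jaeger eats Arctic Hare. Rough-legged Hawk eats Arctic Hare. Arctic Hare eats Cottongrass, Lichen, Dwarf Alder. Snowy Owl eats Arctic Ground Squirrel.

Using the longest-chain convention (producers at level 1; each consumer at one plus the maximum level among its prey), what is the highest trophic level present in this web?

3

Producers (level 1): Cottongrass, Lichen, Dwarf Alder, Arctic Willow.
Cottongrass → Arctic Hare → Rough-legged Hawk gives Rough-legged Hawk level 3.
No species has a prey at level 3, so no species reaches level 4.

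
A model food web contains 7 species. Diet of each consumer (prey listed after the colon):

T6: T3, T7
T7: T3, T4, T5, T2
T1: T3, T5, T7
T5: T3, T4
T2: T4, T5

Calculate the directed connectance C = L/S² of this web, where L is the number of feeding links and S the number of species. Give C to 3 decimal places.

The web has S = 7 species and L = 13 feeding links.
C = L / S² = 13 / 49 = 0.2653 ≈ 0.265.

C = 0.265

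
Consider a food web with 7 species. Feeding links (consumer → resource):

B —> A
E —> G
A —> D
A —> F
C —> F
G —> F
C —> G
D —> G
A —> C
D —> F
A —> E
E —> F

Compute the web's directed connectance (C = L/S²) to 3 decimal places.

The web has S = 7 species and L = 12 feeding links.
C = L / S² = 12 / 49 = 0.2449 ≈ 0.245.

C = 0.245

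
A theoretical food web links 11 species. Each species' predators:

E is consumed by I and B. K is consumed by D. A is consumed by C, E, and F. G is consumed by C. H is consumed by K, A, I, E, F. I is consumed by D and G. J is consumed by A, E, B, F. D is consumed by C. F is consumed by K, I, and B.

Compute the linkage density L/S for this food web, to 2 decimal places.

L/S = 2.00

There are L = 22 links among S = 11 species.
L/S = 22/11 = 2.0000 ≈ 2.00.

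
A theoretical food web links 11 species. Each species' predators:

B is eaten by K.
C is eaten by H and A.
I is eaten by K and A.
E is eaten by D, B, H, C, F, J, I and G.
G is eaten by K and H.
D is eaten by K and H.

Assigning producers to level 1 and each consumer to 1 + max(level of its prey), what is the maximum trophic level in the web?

Producers (level 1): E.
E → D → H gives H level 3.
No species has a prey at level 3, so no species reaches level 4.

3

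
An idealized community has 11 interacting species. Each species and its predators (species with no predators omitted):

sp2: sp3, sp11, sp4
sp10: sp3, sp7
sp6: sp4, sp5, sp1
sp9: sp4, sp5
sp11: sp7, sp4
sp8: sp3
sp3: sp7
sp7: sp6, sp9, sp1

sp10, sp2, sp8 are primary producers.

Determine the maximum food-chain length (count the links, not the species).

One longest chain: sp10 → sp3 → sp7 → sp6 → sp4.
It has 5 species and 4 links.

4 links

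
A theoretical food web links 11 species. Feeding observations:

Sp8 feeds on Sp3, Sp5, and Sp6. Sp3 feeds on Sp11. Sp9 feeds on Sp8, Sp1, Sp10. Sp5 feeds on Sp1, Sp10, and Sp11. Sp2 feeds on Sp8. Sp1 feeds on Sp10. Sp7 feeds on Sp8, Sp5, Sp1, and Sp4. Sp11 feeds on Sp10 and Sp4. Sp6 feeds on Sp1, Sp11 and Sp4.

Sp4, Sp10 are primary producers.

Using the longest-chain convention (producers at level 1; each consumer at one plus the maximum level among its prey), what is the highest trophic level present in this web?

5

Producers (level 1): Sp4, Sp10.
Sp4 → Sp11 → Sp5 → Sp8 → Sp9 gives Sp9 level 5.
No species has a prey at level 5, so no species reaches level 6.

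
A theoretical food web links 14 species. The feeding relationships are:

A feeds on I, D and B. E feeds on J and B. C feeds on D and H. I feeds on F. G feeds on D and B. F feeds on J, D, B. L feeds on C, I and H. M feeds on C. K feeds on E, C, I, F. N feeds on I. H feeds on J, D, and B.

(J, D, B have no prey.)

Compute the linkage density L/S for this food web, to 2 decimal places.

There are L = 25 links among S = 14 species.
L/S = 25/14 = 1.7857 ≈ 1.79.

L/S = 1.79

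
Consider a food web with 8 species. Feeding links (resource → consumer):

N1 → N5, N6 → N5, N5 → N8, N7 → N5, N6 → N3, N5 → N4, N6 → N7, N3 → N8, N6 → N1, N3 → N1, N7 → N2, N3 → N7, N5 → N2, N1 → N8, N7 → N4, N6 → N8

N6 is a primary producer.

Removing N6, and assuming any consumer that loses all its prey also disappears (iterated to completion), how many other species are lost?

7

Remove N6.
Round 1: N3 (all prey gone) → extinct.
Round 2: N1 (all prey gone), N7 (all prey gone) → extinct.
Round 3: N5 (all prey gone) → extinct.
Round 4: N4 (all prey gone), N2 (all prey gone), N8 (all prey gone) → extinct.
No further losses. Total secondary extinctions: 7.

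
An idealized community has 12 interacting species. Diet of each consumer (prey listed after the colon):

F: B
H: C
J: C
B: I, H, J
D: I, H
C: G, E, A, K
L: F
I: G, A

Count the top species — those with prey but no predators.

Top species (has prey, but nothing eats it): D, L.
Count: 2.

2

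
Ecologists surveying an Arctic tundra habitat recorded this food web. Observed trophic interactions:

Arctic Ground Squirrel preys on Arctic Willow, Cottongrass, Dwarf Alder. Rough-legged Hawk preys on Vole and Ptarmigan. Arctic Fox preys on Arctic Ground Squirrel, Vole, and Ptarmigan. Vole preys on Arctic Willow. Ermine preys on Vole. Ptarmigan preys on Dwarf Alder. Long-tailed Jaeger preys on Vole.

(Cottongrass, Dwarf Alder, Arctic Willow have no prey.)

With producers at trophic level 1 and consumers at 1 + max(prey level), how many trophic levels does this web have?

3

Producers (level 1): Cottongrass, Dwarf Alder, Arctic Willow.
Dwarf Alder → Ptarmigan → Rough-legged Hawk gives Rough-legged Hawk level 3.
No species has a prey at level 3, so no species reaches level 4.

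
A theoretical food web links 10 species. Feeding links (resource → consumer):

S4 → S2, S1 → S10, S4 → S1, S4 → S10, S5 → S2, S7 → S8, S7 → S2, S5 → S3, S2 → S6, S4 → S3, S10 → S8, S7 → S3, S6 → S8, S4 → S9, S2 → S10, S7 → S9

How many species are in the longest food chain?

4 species

One longest chain: S7 → S2 → S10 → S8.
It has 4 species and 3 links.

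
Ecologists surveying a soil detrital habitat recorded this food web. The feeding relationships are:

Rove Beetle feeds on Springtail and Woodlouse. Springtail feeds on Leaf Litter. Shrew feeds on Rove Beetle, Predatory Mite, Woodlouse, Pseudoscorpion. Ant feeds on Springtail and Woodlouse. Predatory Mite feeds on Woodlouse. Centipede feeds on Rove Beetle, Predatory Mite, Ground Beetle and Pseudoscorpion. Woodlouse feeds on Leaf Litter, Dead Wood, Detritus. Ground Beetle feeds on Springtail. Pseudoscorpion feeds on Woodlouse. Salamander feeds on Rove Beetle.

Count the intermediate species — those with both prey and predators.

Intermediate species (has both prey and predators): Woodlouse, Springtail, Ground Beetle, Pseudoscorpion, Rove Beetle, Predatory Mite.
Count: 6.

6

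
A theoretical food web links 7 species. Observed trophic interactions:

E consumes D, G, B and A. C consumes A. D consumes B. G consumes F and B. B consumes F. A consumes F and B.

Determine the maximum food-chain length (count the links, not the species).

One longest chain: F → B → G → E.
It has 4 species and 3 links.

3 links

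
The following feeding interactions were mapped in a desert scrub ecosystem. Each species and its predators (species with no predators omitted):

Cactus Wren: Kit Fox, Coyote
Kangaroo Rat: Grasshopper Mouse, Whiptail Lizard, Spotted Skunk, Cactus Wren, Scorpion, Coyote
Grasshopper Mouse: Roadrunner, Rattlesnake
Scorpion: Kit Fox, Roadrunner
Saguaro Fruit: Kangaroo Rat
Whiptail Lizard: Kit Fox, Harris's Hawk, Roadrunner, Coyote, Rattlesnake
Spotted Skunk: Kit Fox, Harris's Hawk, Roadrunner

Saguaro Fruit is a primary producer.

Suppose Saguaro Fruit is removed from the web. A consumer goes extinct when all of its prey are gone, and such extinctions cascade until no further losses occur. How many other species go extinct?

Remove Saguaro Fruit.
Round 1: Kangaroo Rat (all prey gone) → extinct.
Round 2: Grasshopper Mouse (all prey gone), Whiptail Lizard (all prey gone), Spotted Skunk (all prey gone), Cactus Wren (all prey gone), Scorpion (all prey gone) → extinct.
Round 3: Kit Fox (all prey gone), Harris's Hawk (all prey gone), Roadrunner (all prey gone), Coyote (all prey gone), Rattlesnake (all prey gone) → extinct.
No further losses. Total secondary extinctions: 11.

11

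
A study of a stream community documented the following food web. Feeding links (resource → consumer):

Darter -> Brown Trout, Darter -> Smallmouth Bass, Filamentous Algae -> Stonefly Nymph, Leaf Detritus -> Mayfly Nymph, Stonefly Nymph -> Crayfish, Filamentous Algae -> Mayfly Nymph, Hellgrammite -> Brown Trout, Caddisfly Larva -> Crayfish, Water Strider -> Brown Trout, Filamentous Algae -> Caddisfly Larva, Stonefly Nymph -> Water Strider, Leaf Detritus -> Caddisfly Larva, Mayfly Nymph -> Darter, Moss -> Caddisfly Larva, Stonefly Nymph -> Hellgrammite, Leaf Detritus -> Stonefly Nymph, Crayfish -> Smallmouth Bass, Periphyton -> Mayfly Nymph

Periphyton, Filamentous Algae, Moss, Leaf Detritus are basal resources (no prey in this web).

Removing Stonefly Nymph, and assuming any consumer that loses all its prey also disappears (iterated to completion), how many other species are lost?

2

Remove Stonefly Nymph.
Round 1: Hellgrammite (all prey gone), Water Strider (all prey gone) → extinct.
No further losses. Total secondary extinctions: 2.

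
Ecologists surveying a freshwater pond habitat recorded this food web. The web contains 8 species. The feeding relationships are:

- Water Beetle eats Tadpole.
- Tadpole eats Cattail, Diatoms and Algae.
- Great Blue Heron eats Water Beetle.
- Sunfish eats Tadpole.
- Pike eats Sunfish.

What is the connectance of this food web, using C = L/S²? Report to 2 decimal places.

The web has S = 8 species and L = 7 feeding links.
C = L / S² = 7 / 64 = 0.1094 ≈ 0.11.

C = 0.11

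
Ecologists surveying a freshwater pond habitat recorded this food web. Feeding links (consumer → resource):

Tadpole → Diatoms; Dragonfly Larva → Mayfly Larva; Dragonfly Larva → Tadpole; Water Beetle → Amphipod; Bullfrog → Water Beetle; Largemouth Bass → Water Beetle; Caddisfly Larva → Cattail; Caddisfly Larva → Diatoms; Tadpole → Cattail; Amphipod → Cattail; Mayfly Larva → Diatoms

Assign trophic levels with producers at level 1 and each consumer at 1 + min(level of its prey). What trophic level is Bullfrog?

Cattail is a producer → level 1.
Amphipod eats Cattail → level 2.
Water Beetle eats Amphipod → level 3.
Bullfrog eats Water Beetle → level 4.
No prey of Bullfrog is below level 3, so 4 is the minimum.

Trophic level 4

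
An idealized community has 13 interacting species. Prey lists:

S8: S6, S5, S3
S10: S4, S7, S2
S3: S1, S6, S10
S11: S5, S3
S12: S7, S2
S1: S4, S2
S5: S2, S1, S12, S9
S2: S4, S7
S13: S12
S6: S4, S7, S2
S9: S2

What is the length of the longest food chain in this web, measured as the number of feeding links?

One longest chain: S4 → S2 → S1 → S5 → S11.
It has 5 species and 4 links.

4 links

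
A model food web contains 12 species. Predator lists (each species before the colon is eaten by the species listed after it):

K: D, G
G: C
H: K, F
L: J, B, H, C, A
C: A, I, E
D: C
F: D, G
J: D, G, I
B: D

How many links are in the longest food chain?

One longest chain: L → H → K → D → C → A.
It has 6 species and 5 links.

5 links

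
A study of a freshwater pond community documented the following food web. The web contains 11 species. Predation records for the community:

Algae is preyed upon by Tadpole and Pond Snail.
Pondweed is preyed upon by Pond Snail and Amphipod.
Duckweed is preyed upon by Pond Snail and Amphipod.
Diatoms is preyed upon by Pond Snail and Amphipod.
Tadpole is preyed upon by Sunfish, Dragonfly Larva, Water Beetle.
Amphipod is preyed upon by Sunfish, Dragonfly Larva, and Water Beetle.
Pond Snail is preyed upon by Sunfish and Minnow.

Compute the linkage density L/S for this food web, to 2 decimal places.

There are L = 16 links among S = 11 species.
L/S = 16/11 = 1.4545 ≈ 1.45.

L/S = 1.45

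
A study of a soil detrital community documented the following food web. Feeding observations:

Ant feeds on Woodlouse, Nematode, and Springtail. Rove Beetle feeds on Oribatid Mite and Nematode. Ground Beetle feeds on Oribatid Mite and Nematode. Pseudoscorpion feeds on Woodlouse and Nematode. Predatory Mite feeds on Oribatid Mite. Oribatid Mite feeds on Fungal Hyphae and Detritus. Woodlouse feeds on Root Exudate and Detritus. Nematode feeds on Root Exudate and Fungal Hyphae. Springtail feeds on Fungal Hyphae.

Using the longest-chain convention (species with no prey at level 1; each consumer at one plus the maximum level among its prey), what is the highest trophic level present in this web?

3

Basal resources (level 1): Fungal Hyphae, Root Exudate, Detritus.
Fungal Hyphae → Oribatid Mite → Predatory Mite gives Predatory Mite level 3.
No species has a prey at level 3, so no species reaches level 4.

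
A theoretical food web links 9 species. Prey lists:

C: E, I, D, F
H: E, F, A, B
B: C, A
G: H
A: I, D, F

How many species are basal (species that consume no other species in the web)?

Basal species (no prey listed): E, I, D, F.
Count: 4.

4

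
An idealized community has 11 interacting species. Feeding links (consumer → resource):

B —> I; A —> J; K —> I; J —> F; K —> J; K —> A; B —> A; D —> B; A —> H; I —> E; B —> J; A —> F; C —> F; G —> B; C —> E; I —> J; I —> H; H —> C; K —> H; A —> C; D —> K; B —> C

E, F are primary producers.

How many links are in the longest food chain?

One longest chain: E → C → H → I → B → D.
It has 6 species and 5 links.

5 links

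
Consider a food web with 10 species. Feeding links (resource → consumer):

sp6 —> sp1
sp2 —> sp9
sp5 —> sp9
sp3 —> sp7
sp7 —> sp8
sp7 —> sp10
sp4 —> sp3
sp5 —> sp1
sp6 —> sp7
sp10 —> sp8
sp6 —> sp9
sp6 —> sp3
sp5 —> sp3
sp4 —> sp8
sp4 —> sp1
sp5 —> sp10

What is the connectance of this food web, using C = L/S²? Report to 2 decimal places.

The web has S = 10 species and L = 16 feeding links.
C = L / S² = 16 / 100 = 0.1600 ≈ 0.16.

C = 0.16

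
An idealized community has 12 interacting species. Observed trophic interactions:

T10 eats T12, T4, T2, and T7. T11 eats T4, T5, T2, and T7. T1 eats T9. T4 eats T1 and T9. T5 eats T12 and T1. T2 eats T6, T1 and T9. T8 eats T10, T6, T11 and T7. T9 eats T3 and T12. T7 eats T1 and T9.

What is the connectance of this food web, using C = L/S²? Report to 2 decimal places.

The web has S = 12 species and L = 24 feeding links.
C = L / S² = 24 / 144 = 0.1667 ≈ 0.17.

C = 0.17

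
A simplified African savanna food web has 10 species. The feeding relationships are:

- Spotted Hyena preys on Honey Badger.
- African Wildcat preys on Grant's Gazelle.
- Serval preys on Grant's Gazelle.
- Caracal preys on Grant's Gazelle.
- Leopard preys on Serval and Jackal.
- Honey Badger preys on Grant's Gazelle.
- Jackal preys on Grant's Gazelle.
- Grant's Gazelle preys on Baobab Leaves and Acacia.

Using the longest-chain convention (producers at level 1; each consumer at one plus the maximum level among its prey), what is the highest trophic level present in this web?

Producers (level 1): Baobab Leaves, Acacia.
Baobab Leaves → Grant's Gazelle → Jackal → Leopard gives Leopard level 4.
No species has a prey at level 4, so no species reaches level 5.

4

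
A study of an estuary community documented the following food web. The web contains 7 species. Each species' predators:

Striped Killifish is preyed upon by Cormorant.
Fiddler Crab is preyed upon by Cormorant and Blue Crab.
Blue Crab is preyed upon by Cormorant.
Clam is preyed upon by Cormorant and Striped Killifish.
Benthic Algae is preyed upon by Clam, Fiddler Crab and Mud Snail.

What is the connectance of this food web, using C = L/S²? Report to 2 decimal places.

The web has S = 7 species and L = 9 feeding links.
C = L / S² = 9 / 49 = 0.1837 ≈ 0.18.

C = 0.18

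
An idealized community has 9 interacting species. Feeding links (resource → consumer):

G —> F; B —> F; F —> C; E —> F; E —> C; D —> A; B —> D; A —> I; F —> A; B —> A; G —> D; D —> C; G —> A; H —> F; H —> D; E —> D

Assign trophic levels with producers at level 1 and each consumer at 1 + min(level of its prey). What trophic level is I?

Trophic level 3

B is a producer → level 1.
A eats B → level 2.
I eats A → level 3.
No prey of I is below level 2, so 3 is the minimum.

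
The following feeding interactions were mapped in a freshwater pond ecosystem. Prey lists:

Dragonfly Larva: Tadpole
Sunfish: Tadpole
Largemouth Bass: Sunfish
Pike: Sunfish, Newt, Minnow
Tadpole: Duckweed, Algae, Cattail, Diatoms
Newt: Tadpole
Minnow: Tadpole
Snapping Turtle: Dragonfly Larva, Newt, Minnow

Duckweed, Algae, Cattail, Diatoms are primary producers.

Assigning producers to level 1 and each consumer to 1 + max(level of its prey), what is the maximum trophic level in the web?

4

Producers (level 1): Duckweed, Algae, Cattail, Diatoms.
Duckweed → Tadpole → Minnow → Pike gives Pike level 4.
No species has a prey at level 4, so no species reaches level 5.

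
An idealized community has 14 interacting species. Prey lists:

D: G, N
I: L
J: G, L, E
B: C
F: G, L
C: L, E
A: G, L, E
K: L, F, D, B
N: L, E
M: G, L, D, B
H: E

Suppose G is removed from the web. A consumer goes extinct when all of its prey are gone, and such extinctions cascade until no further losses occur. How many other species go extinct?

0

Remove G.
Every predator of it retains at least one other prey: J still has L, E; F still has L; A still has L, E; D still has N; M still has L, D, B.
No consumer loses all prey, so no secondary extinctions occur.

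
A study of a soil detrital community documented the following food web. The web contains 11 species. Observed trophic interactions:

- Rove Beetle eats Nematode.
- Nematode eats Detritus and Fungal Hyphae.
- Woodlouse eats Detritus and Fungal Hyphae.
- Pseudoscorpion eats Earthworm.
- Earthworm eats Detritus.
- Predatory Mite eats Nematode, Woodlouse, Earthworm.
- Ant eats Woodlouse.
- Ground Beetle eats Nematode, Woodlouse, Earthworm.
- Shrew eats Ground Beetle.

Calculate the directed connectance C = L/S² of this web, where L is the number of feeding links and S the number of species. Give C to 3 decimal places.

C = 0.124

The web has S = 11 species and L = 15 feeding links.
C = L / S² = 15 / 121 = 0.1240 ≈ 0.124.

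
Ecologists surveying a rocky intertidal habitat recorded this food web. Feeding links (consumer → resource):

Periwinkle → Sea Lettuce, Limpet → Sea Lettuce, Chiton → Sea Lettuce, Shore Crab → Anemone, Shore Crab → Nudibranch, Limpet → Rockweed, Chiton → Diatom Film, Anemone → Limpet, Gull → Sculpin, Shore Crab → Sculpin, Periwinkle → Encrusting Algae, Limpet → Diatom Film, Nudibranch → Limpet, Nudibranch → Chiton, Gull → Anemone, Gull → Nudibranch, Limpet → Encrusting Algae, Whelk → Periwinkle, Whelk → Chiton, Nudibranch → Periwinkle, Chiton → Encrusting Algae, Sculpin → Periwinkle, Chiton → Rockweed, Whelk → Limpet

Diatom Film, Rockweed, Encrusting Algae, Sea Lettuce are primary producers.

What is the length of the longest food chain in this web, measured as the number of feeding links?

One longest chain: Encrusting Algae → Periwinkle → Sculpin → Gull.
It has 4 species and 3 links.

3 links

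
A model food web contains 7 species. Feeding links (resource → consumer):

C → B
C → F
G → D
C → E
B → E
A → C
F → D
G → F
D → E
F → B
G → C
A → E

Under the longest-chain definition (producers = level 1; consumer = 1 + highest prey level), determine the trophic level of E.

Trophic level 5

A is a producer → level 1.
C eats A (level 1); other prey at levels: G 1 → level 2.
F eats C (level 2); other prey at levels: G 1 → level 3.
B eats F (level 3); other prey at levels: C 2 → level 4.
E eats B (level 4); other prey at levels: A 1, C 2, D 4 → level 5.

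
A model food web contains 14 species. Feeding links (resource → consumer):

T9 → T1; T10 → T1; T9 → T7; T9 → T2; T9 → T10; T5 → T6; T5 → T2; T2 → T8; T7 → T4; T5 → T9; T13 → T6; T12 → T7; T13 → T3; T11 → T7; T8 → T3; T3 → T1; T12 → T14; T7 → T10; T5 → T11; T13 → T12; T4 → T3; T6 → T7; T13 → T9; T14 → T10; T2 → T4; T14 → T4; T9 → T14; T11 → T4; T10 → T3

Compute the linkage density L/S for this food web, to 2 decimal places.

L/S = 2.07

There are L = 29 links among S = 14 species.
L/S = 29/14 = 2.0714 ≈ 2.07.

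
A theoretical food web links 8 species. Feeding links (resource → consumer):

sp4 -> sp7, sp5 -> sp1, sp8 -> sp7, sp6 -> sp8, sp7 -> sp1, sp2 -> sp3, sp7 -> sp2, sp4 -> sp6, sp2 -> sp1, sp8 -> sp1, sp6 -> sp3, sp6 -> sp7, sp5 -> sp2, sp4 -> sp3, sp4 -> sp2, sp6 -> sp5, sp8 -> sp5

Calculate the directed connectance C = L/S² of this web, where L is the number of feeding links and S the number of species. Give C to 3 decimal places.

The web has S = 8 species and L = 17 feeding links.
C = L / S² = 17 / 64 = 0.2656 ≈ 0.266.

C = 0.266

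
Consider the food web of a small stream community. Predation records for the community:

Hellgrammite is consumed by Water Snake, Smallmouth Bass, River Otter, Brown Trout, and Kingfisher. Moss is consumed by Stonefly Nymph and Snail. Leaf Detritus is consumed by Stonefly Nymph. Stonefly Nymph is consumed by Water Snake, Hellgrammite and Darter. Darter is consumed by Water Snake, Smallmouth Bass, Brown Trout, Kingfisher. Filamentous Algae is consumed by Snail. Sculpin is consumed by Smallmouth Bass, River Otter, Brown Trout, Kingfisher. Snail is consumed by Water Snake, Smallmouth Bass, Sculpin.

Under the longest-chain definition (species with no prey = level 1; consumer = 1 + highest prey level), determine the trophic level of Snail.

Trophic level 2

Filamentous Algae has no prey (basal) → level 1.
Snail eats Filamentous Algae (level 1); other prey at levels: Moss 1 → level 2.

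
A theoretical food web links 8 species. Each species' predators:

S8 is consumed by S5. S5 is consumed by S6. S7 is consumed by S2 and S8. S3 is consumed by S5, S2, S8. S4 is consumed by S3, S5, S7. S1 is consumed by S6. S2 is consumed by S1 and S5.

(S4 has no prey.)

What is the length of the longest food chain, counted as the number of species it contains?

One longest chain: S4 → S7 → S8 → S5 → S6.
It has 5 species and 4 links.

5 species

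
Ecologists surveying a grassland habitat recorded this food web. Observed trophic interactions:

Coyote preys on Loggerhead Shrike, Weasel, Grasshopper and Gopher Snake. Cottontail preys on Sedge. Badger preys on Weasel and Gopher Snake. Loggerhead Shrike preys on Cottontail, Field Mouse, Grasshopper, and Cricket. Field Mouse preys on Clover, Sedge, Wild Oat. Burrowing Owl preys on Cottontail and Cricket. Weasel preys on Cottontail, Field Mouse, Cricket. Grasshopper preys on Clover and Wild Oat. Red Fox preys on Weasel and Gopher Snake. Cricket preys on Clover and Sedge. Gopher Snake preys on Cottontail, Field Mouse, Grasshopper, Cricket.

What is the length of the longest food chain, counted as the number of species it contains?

One longest chain: Sedge → Cricket → Weasel → Coyote.
It has 4 species and 3 links.

4 species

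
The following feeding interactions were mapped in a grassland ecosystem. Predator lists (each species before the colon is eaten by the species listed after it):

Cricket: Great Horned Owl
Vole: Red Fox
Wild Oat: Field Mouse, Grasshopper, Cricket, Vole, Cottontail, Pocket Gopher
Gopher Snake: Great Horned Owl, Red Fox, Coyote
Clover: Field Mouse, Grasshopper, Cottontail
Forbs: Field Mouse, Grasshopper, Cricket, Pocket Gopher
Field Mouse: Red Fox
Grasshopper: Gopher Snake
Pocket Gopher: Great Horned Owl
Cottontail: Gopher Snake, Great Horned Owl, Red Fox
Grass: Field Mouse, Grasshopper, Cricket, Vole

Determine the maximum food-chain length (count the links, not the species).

One longest chain: Wild Oat → Cottontail → Gopher Snake → Great Horned Owl.
It has 4 species and 3 links.

3 links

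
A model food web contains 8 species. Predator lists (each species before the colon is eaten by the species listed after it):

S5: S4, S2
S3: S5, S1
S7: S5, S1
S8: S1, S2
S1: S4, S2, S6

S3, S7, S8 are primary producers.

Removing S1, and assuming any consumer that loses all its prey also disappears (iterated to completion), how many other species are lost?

1

Remove S1.
Round 1: S6 (all prey gone) → extinct.
No further losses. Total secondary extinctions: 1.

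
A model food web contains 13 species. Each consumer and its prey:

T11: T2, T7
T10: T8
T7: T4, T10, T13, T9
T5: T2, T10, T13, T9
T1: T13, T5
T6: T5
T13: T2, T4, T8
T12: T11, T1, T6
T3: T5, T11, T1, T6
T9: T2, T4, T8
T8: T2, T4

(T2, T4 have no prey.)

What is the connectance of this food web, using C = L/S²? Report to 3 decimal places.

C = 0.172

The web has S = 13 species and L = 29 feeding links.
C = L / S² = 29 / 169 = 0.1716 ≈ 0.172.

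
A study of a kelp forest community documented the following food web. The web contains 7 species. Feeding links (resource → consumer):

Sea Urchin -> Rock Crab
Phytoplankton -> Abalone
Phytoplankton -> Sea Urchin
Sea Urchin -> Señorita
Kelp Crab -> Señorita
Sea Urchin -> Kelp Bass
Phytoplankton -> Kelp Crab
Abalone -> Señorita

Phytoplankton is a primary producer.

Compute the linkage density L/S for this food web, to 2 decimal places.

L/S = 1.14

There are L = 8 links among S = 7 species.
L/S = 8/7 = 1.1429 ≈ 1.14.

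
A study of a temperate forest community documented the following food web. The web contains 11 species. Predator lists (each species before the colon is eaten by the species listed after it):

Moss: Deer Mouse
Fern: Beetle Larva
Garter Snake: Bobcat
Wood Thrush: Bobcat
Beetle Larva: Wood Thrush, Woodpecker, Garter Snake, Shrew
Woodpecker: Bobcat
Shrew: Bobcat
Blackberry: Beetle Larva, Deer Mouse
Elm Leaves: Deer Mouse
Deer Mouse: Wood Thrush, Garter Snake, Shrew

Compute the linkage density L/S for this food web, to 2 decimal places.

L/S = 1.45

There are L = 16 links among S = 11 species.
L/S = 16/11 = 1.4545 ≈ 1.45.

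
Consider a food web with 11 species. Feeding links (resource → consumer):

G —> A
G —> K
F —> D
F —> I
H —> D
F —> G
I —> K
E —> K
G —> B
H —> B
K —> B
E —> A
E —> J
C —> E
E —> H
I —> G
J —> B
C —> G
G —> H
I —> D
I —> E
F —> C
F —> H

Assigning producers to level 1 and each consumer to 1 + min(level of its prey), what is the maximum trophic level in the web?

Producers (level 1): F.
Following each consumer down to its lowest-level prey: F → C → E → J (levels 1 through 4).
All prey of J (E 3) are at level 3 or above, so J is at level 1 + 3 = 4.
Every consumer has at least one prey at level 3 or below, so none exceeds level 4.

4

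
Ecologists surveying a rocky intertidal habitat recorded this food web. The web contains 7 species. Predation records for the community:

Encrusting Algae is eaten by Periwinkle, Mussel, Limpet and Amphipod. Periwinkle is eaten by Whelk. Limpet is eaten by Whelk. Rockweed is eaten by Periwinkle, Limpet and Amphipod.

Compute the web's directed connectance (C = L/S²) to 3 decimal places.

The web has S = 7 species and L = 9 feeding links.
C = L / S² = 9 / 49 = 0.1837 ≈ 0.184.

C = 0.184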